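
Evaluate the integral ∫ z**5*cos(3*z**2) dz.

z**4*sin(3*z**2)/6 + z**2*cos(3*z**2)/9 - sin(3*z**2)/27 + C

Let u = z², du = 2z dz; rewrite as (1/2)∫ u^2·cos(3u) du.
Now integrate by parts 2 times.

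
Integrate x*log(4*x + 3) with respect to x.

Use integration by parts with u = log(4*x + 3), dv = x dx.
Then du = 4/(4*x + 3) dx and v = x**2/2.

x**2*log(4*x + 3)/2 - x**2/4 + 3*x/8 - 9*log(4*x + 3)/32 + C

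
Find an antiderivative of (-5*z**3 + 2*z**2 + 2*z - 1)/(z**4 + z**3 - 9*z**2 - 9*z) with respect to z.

Factor the denominator: z*(z - 3)*(z + 1)*(z + 3).
Partial-fraction decomposition: -73/(18*(z + 3)) + 1/(2*(z + 1)) - 14/(9*(z - 3)) + 1/(9*z).
Integrate each term: A/(z−a) contributes A·log|z−a|.

log(z)/9 - 14*log(z - 3)/9 + log(z + 1)/2 - 73*log(z + 3)/18 + C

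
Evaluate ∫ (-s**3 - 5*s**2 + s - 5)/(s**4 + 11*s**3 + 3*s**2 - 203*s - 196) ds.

Factor the denominator: (s - 4)*(s + 1)*(s + 7)**2.
Partial-fraction decomposition: -1777/(2178*(s + 7)) + 43/(33*(s + 7)**2) + 1/(18*(s + 1)) - 29/(121*(s - 4)).
Integrate each term; A/(s−a) gives A·log|s−a|; A/(s−a)² gives −A/(s−a).

-29*log(s - 4)/121 + log(s + 1)/18 - 1777*log(s + 7)/2178 - 43/(33*s + 231) + C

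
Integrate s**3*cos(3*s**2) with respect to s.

s**2*sin(3*s**2)/6 + cos(3*s**2)/18 + C

Let u = s², du = 2s ds; rewrite as (1/2)∫ u^1·cos(3u) du.
Now integrate by parts 1 time.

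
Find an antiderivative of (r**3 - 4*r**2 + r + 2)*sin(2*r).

Use integration by parts with u = r**3 - 4*r**2 + r + 2, dv = sin(2*r) dr, so v = -cos(2*r)/2.
Apply parts 3 times (tabular method): alternate signs, differentiate u down to 0, integrate dv up.

-r**3*cos(2*r)/2 + 3*r**2*sin(2*r)/4 + 2*r**2*cos(2*r) - 2*r*sin(2*r) + r*cos(2*r)/4 - sin(2*r)/8 - 2*cos(2*r) + C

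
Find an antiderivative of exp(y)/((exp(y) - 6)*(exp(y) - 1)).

log(exp(y) - 6)/5 - log(exp(y) - 1)/5 + C

Let u = e^y, du = e^y dy.
The integral becomes ∫ du/((u-1)(u-6)); decompose into partial fractions.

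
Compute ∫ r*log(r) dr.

Use integration by parts with u = log(r), dv = r dr.
Then du = 1/r dr and v = r**2/2.

r**2*log(r)/2 - r**2/4 + C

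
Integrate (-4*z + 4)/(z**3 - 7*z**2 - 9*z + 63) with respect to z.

Factor the denominator: (z - 7)*(z - 3)*(z + 3).
Partial-fraction decomposition: 4/(15*(z + 3)) + 1/(3*(z - 3)) - 3/(5*(z - 7)).
Integrate each term: A/(z−a) contributes A·log|z−a|.

-3*log(z - 7)/5 + log(z - 3)/3 + 4*log(z + 3)/15 + C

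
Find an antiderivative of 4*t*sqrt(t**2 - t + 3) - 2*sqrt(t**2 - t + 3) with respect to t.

Let u = t**2 - t + 3, so du = (2*t - 1) dt.
Rewriting, the integral becomes 2·∫ √u du = 2·(2/3)u^(3/2).
Substituting back, u = t**2 - t + 3.

4*(t**2 - t + 3)**(3/2)/3 + C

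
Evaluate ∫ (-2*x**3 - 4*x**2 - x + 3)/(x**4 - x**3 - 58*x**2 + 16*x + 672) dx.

-886*log(x - 7)/429 + 193*log(x - 4)/240 + 71*log(x + 4)/176 - 297*log(x + 6)/260 + C

Factor the denominator: (x - 7)*(x - 4)*(x + 4)*(x + 6).
Partial-fraction decomposition: -297/(260*(x + 6)) + 71/(176*(x + 4)) + 193/(240*(x - 4)) - 886/(429*(x - 7)).
Integrate each term: A/(x−a) contributes A·log|x−a|.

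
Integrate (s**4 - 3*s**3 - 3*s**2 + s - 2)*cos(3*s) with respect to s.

s**4*sin(3*s)/3 - s**3*sin(3*s) + 4*s**3*cos(3*s)/9 - 13*s**2*sin(3*s)/9 - s**2*cos(3*s) + s*sin(3*s) - 26*s*cos(3*s)/27 - 28*sin(3*s)/81 + cos(3*s)/3 + C

Use integration by parts with u = s**4 - 3*s**3 - 3*s**2 + s - 2, dv = cos(3*s) ds, so v = sin(3*s)/3.
Apply parts 4 times (tabular method): alternate signs, differentiate u down to 0, integrate dv up.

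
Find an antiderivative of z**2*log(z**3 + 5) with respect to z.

Let u = z**3 + 5, so du = (3*z**2) dz.
The integral becomes (1/3)·∫ log(u) du; integrate by parts with u′=log(u), dv′=du.

z**3*log(z**3 + 5)/3 - z**3/3 + 5*log(z**3 + 5)/3 + C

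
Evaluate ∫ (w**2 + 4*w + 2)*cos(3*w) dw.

w**2*sin(3*w)/3 + 4*w*sin(3*w)/3 + 2*w*cos(3*w)/9 + 16*sin(3*w)/27 + 4*cos(3*w)/9 + C

Use integration by parts with u = w**2 + 4*w + 2, dv = cos(3*w) dw, so v = sin(3*w)/3.
Apply parts 2 times (tabular method): alternate signs, differentiate u down to 0, integrate dv up.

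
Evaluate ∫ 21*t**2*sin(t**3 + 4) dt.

-7*cos(t**3 + 4) + C

Let u = t**3 + 4, so du = (3*t**2) dt.
Rewriting, the integral becomes 7·∫ sin(u) du = 7·-cos(u).
Substituting back, u = t**3 + 4.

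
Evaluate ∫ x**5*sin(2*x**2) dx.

Let u = x², du = 2x dx; rewrite as (1/2)∫ u^2·sin(2u) du.
Now integrate by parts 2 times.

-x**4*cos(2*x**2)/4 + x**2*sin(2*x**2)/4 + cos(2*x**2)/8 + C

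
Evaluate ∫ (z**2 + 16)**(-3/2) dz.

Substitute z = 4·tan(θ), so dz = 4·sec(θ)^2 dθ and the radical becomes sqrt(z**2 + 16) = 4·sec(θ) by the Pythagorean identity.
Integrate the resulting trig expression in θ, then back-substitute tan(θ) = z/4, sec(θ) = sqrt(z**2 + 16)/4 (absorbing any constant into C).

z/(16*sqrt(z**2 + 16)) + C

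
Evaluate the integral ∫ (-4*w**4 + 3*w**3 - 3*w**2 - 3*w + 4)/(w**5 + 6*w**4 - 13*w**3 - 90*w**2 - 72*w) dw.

-log(w)/18 - 111*log(w - 4)/175 - 3*log(w + 1)/50 + 419*log(w + 3)/126 - 2959*log(w + 6)/450 + C

Factor the denominator: w*(w - 4)*(w + 1)*(w + 3)*(w + 6).
Partial-fraction decomposition: -2959/(450*(w + 6)) + 419/(126*(w + 3)) - 3/(50*(w + 1)) - 111/(175*(w - 4)) - 1/(18*w).
Integrate each term: A/(w−a) contributes A·log|w−a|.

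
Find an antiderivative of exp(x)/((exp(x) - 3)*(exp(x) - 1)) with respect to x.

log(exp(x) - 3)/2 - log(exp(x) - 1)/2 + C

Let u = e^x, du = e^x dx.
The integral becomes ∫ du/((u-3)(u-1)); decompose into partial fractions.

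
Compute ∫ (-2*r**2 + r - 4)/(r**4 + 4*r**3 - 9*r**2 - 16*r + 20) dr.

-5*log(r - 2)/14 + 5*log(r - 1)/18 - 7*log(r + 2)/18 + 59*log(r + 5)/126 + C

Factor the denominator: (r - 2)*(r - 1)*(r + 2)*(r + 5).
Partial-fraction decomposition: 59/(126*(r + 5)) - 7/(18*(r + 2)) + 5/(18*(r - 1)) - 5/(14*(r - 2)).
Integrate each term: A/(r−a) contributes A·log|r−a|.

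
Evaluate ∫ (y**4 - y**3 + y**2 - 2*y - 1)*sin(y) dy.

-y**4*cos(y) + 4*y**3*sin(y) + y**3*cos(y) - 3*y**2*sin(y) + 11*y**2*cos(y) - 22*y*sin(y) - 4*y*cos(y) + 4*sin(y) - 21*cos(y) + C

Use integration by parts with u = y**4 - y**3 + y**2 - 2*y - 1, dv = sin(y) dy, so v = -cos(y).
Apply parts 4 times (tabular method): alternate signs, differentiate u down to 0, integrate dv up.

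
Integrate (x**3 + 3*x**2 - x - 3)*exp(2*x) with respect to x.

Use integration by parts with u = x**3 + 3*x**2 - x - 3, dv = exp(2*x) dx, so v = exp(2*x)/2.
Apply parts 3 times (tabular method): alternate signs, differentiate u down to 0, integrate dv up.

(4*x**3 + 6*x**2 - 10*x - 7)*exp(2*x)/8 + C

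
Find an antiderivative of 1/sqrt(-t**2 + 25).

asin(t/5) + C

Substitute t = 5·sin(θ), so dt = 5·cos(θ) dθ and the radical becomes sqrt(-t**2 + 25) = 5·cos(θ) by the Pythagorean identity.
Integrate the resulting trig expression in θ, then back-substitute θ = asin(t/5), sin(θ) = t/5, cos(θ) = sqrt(-t**2 + 25)/5 (absorbing any constant into C).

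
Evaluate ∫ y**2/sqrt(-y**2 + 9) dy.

Substitute y = 3·sin(θ), so dy = 3·cos(θ) dθ and the radical becomes sqrt(-y**2 + 9) = 3·cos(θ) by the Pythagorean identity.
Integrate the resulting trig expression in θ, then back-substitute θ = asin(y/3), sin(θ) = y/3, cos(θ) = sqrt(-y**2 + 9)/3 (absorbing any constant into C).

-y*sqrt(-y**2 + 9)/2 + 9*asin(y/3)/2 + C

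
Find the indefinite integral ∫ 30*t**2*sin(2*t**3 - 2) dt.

-5*cos(2*t**3 - 2) + C

Let u = 2*t**3 - 2, so du = (6*t**2) dt.
Rewriting, the integral becomes 5·∫ sin(u) du = 5·-cos(u).
Substituting back, u = 2*t**3 - 2.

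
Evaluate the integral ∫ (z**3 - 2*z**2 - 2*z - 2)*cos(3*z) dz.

Use integration by parts with u = z**3 - 2*z**2 - 2*z - 2, dv = cos(3*z) dz, so v = sin(3*z)/3.
Apply parts 3 times (tabular method): alternate signs, differentiate u down to 0, integrate dv up.

z**3*sin(3*z)/3 - 2*z**2*sin(3*z)/3 + z**2*cos(3*z)/3 - 8*z*sin(3*z)/9 - 4*z*cos(3*z)/9 - 14*sin(3*z)/27 - 8*cos(3*z)/27 + C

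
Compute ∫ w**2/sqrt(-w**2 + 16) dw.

-w*sqrt(-w**2 + 16)/2 + 8*asin(w/4) + C

Substitute w = 4·sin(θ), so dw = 4·cos(θ) dθ and the radical becomes sqrt(-w**2 + 16) = 4·cos(θ) by the Pythagorean identity.
Integrate the resulting trig expression in θ, then back-substitute θ = asin(w/4), sin(θ) = w/4, cos(θ) = sqrt(-w**2 + 16)/4 (absorbing any constant into C).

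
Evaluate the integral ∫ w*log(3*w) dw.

Use integration by parts with u = log(3*w), dv = w dw.
Then du = 1/w dw and v = w**2/2.

w**2*(log(w) + log(3))/2 - w**2/4 + C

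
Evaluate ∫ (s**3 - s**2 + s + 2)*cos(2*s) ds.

Use integration by parts with u = s**3 - s**2 + s + 2, dv = cos(2*s) ds, so v = sin(2*s)/2.
Apply parts 3 times (tabular method): alternate signs, differentiate u down to 0, integrate dv up.

s**3*sin(2*s)/2 - s**2*sin(2*s)/2 + 3*s**2*cos(2*s)/4 - s*sin(2*s)/4 - s*cos(2*s)/2 + 5*sin(2*s)/4 - cos(2*s)/8 + C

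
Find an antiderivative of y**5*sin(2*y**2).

-y**4*cos(2*y**2)/4 + y**2*sin(2*y**2)/4 + cos(2*y**2)/8 + C

Let u = y², du = 2y dy; rewrite as (1/2)∫ u^2·sin(2u) du.
Now integrate by parts 2 times.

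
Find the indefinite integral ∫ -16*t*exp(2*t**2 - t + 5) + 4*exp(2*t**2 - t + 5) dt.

-4*exp(2*t**2 - t + 5) + C

Let u = 2*t**2 - t + 5, so du = (4*t - 1) dt.
Rewriting, the integral becomes -4·∫ e^u du = -4·e^u.
Substituting back, u = 2*t**2 - t + 5.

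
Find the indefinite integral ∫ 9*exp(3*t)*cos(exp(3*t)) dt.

Let u = exp(3*t), so du = (3*exp(3*t)) dt.
Rewriting, the integral becomes 3·∫ cos(u) du = 3·sin(u).
Substituting back, u = exp(3*t).

3*sin(exp(3*t)) + C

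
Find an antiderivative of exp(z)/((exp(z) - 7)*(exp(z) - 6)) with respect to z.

Let u = e^z, du = e^z dz.
The integral becomes ∫ du/((u-7)(u-6)); decompose into partial fractions.

log(exp(z) - 7) - log(exp(z) - 6) + C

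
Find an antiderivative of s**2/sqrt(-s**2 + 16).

Substitute s = 4·sin(θ), so ds = 4·cos(θ) dθ and the radical becomes sqrt(-s**2 + 16) = 4·cos(θ) by the Pythagorean identity.
Integrate the resulting trig expression in θ, then back-substitute θ = asin(s/4), sin(θ) = s/4, cos(θ) = sqrt(-s**2 + 16)/4 (absorbing any constant into C).

-s*sqrt(-s**2 + 16)/2 + 8*asin(s/4) + C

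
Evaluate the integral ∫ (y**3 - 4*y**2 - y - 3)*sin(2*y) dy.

Use integration by parts with u = y**3 - 4*y**2 - y - 3, dv = sin(2*y) dy, so v = -cos(2*y)/2.
Apply parts 3 times (tabular method): alternate signs, differentiate u down to 0, integrate dv up.

-y**3*cos(2*y)/2 + 3*y**2*sin(2*y)/4 + 2*y**2*cos(2*y) - 2*y*sin(2*y) + 5*y*cos(2*y)/4 - 5*sin(2*y)/8 + cos(2*y)/2 + C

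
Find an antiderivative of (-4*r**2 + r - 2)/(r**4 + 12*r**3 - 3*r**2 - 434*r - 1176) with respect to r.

Factor the denominator: (r - 6)*(r + 4)*(r + 7)**2.
Partial-fraction decomposition: -1057/(1521*(r + 7)) - 205/(39*(r + 7)**2) + 7/(9*(r + 4)) - 14/(169*(r - 6)).
Integrate each term; A/(r−a) gives A·log|r−a|; A/(r−a)² gives −A/(r−a).

-14*log(r - 6)/169 + 7*log(r + 4)/9 - 1057*log(r + 7)/1521 + 205/(39*r + 273) + C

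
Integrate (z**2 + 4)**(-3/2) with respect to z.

z/(4*sqrt(z**2 + 4)) + C

Substitute z = 2·tan(θ), so dz = 2·sec(θ)^2 dθ and the radical becomes sqrt(z**2 + 4) = 2·sec(θ) by the Pythagorean identity.
Integrate the resulting trig expression in θ, then back-substitute tan(θ) = z/2, sec(θ) = sqrt(z**2 + 4)/2 (absorbing any constant into C).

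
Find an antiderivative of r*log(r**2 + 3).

Let u = r**2 + 3, so du = (2*r) dr.
The integral becomes (1/2)·∫ log(u) du; integrate by parts with u′=log(u), dv′=du.

r**2*log(r**2 + 3)/2 - r**2/2 + 3*log(r**2 + 3)/2 + C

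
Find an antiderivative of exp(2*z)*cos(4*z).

exp(2*z)*sin(4*z)/5 + exp(2*z)*cos(4*z)/10 + C

Let I denote the integral. Integrate by parts with u = cos(4*z), dv = exp(2*z) dz, so v = exp(2*z)/2: I = exp(2*z)*cos(4*z)/2 + 2·∫ exp(2*z)*sin(4*z) dz.
Apply parts again with u = sin(4*z), dv = exp(2*z) dz: ∫ exp(2*z)*sin(4*z) dz = exp(2*z)*sin(4*z)/2 − 2·I. Substituting back brings back I: I = exp(2*z)*sin(4*z) + exp(2*z)*cos(4*z)/2 − 4·I.
Solving for I: (1 + 4)·I equals the remaining terms, so I = (1/5)·(exp(2*z)*sin(4*z) + exp(2*z)*cos(4*z)/2).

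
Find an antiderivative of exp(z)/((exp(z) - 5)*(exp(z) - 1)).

Let u = e^z, du = e^z dz.
The integral becomes ∫ du/((u-5)(u-1)); decompose into partial fractions.

log(exp(z) - 5)/4 - log(exp(z) - 1)/4 + C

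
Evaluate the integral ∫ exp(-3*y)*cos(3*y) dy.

Let I denote the integral. Integrate by parts with u = cos(3*y), dv = exp(-3*y) dy, so v = -exp(-3*y)/3: I = -exp(-3*y)*cos(3*y)/3 − ∫ exp(-3*y)*sin(3*y) dy.
Apply parts again with u = sin(3*y), dv = exp(-3*y) dy: ∫ exp(-3*y)*sin(3*y) dy = -exp(-3*y)*sin(3*y)/3 + I. Substituting back brings back I: I = exp(-3*y)*sin(3*y)/3 - exp(-3*y)*cos(3*y)/3 − I.
Solving for I: (1 + 1)·I equals the remaining terms, so I = (1/2)·(exp(-3*y)*sin(3*y)/3 - exp(-3*y)*cos(3*y)/3).

exp(-3*y)*sin(3*y)/6 - exp(-3*y)*cos(3*y)/6 + C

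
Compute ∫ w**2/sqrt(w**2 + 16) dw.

w*sqrt(w**2 + 16)/2 - 8*log(w + sqrt(w**2 + 16)) + C

Substitute w = 4·tan(θ), so dw = 4·sec(θ)^2 dθ and the radical becomes sqrt(w**2 + 16) = 4·sec(θ) by the Pythagorean identity.
Integrate the resulting trig expression in θ, then back-substitute tan(θ) = w/4, sec(θ) = sqrt(w**2 + 16)/4 (absorbing any constant into C).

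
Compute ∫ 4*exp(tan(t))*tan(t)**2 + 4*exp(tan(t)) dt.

4*exp(tan(t)) + C

Let u = tan(t), so du = (tan(t)**2 + 1) dt.
Rewriting, the integral becomes 4·∫ e^u du = 4·e^u.
Substituting back, u = tan(t).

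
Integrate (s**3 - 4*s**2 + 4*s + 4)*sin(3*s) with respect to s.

Use integration by parts with u = s**3 - 4*s**2 + 4*s + 4, dv = sin(3*s) ds, so v = -cos(3*s)/3.
Apply parts 3 times (tabular method): alternate signs, differentiate u down to 0, integrate dv up.

-s**3*cos(3*s)/3 + s**2*sin(3*s)/3 + 4*s**2*cos(3*s)/3 - 8*s*sin(3*s)/9 - 10*s*cos(3*s)/9 + 10*sin(3*s)/27 - 44*cos(3*s)/27 + C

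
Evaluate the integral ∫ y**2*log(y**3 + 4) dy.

y**3*log(y**3 + 4)/3 - y**3/3 + 4*log(y**3 + 4)/3 + C

Let u = y**3 + 4, so du = (3*y**2) dy.
The integral becomes (1/3)·∫ log(u) du; integrate by parts with u′=log(u), dv′=du.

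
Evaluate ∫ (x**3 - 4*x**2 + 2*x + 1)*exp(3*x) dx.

(9*x**3 - 45*x**2 + 48*x - 7)*exp(3*x)/27 + C

Use integration by parts with u = x**3 - 4*x**2 + 2*x + 1, dv = exp(3*x) dx, so v = exp(3*x)/3.
Apply parts 3 times (tabular method): alternate signs, differentiate u down to 0, integrate dv up.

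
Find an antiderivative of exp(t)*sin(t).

Let I denote the integral. Integrate by parts with u = sin(t), dv = exp(t) dt, so v = exp(t): I = exp(t)*sin(t) − ∫ exp(t)*cos(t) dt.
Apply parts again with u = cos(t), dv = exp(t) dt: ∫ exp(t)*cos(t) dt = exp(t)*cos(t) + I. Substituting back brings back I: I = exp(t)*sin(t) - exp(t)*cos(t) − I.
Solving for I: (1 + 1)·I equals the remaining terms, so I = (1/2)·(exp(t)*sin(t) - exp(t)*cos(t)).

exp(t)*sin(t)/2 - exp(t)*cos(t)/2 + C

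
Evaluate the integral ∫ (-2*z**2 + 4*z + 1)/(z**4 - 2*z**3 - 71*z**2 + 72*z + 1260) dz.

-23*log(z - 7)/52 + 47*log(z - 6)/132 - 23*log(z + 5)/44 + 95*log(z + 6)/156 + C

Factor the denominator: (z - 7)*(z - 6)*(z + 5)*(z + 6).
Partial-fraction decomposition: 95/(156*(z + 6)) - 23/(44*(z + 5)) + 47/(132*(z - 6)) - 23/(52*(z - 7)).
Integrate each term: A/(z−a) contributes A·log|z−a|.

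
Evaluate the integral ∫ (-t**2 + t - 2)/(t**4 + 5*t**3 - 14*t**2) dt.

Factor the denominator: t**2*(t - 2)*(t + 7).
Partial-fraction decomposition: 58/(441*(t + 7)) - 1/(9*(t - 2)) - 1/(49*t) + 1/(7*t**2).
Integrate each term; A/(t−a) gives A·log|t−a|; A/(t−a)² gives −A/(t−a).

-log(t)/49 - log(t - 2)/9 + 58*log(t + 7)/441 - 1/(7*t) + C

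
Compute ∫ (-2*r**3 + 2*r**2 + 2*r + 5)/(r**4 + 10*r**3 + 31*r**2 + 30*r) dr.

log(r)/6 - 25*log(r + 2)/6 + 71*log(r + 3)/6 - 59*log(r + 5)/6 + C

Factor the denominator: r*(r + 2)*(r + 3)*(r + 5).
Partial-fraction decomposition: -59/(6*(r + 5)) + 71/(6*(r + 3)) - 25/(6*(r + 2)) + 1/(6*r).
Integrate each term: A/(r−a) contributes A·log|r−a|.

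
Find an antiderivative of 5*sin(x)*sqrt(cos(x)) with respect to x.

Let u = cos(x), so du = (-sin(x)) dx.
Rewriting, the integral becomes -5·∫ √u du = -5·(2/3)u^(3/2).
Substituting back, u = cos(x).

-10*cos(x)**(3/2)/3 + C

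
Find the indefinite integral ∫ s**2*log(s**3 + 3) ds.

Let u = s**3 + 3, so du = (3*s**2) ds.
The integral becomes (1/3)·∫ log(u) du; integrate by parts with u′=log(u), dv′=du.

s**3*log(s**3 + 3)/3 - s**3/3 + log(s**3 + 3) + C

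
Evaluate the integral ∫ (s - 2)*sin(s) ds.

-s*cos(s) + sin(s) + 2*cos(s) + C

Use integration by parts with u = s - 2, dv = sin(s) ds, so v = -cos(s).
Apply parts 1 times (tabular method): alternate signs, differentiate u down to 0, integrate dv up.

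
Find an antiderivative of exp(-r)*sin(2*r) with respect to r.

Let I denote the integral. Integrate by parts with u = sin(2*r), dv = exp(-r) dr, so v = -exp(-r): I = -exp(-r)*sin(2*r) + 2·∫ exp(-r)*cos(2*r) dr.
Apply parts again with u = cos(2*r), dv = exp(-r) dr: ∫ exp(-r)*cos(2*r) dr = -exp(-r)*cos(2*r) − 2·I. Substituting back brings back I: I = -exp(-r)*sin(2*r) - 2*exp(-r)*cos(2*r) − 4·I.
Solving for I: (1 + 4)·I equals the remaining terms, so I = (1/5)·(-exp(-r)*sin(2*r) - 2*exp(-r)*cos(2*r)).

-exp(-r)*sin(2*r)/5 - 2*exp(-r)*cos(2*r)/5 + C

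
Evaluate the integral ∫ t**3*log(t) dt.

Use integration by parts with u = log(t), dv = t**3 dt.
Then du = 1/t dt and v = t**4/4.

t**4*log(t)/4 - t**4/16 + C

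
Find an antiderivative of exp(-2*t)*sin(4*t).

Let I denote the integral. Integrate by parts with u = sin(4*t), dv = exp(-2*t) dt, so v = -exp(-2*t)/2: I = -exp(-2*t)*sin(4*t)/2 + 2·∫ exp(-2*t)*cos(4*t) dt.
Apply parts again with u = cos(4*t), dv = exp(-2*t) dt: ∫ exp(-2*t)*cos(4*t) dt = -exp(-2*t)*cos(4*t)/2 − 2·I. Substituting back brings back I: I = -exp(-2*t)*sin(4*t)/2 - exp(-2*t)*cos(4*t) − 4·I.
Solving for I: (1 + 4)·I equals the remaining terms, so I = (1/5)·(-exp(-2*t)*sin(4*t)/2 - exp(-2*t)*cos(4*t)).

-exp(-2*t)*sin(4*t)/10 - exp(-2*t)*cos(4*t)/5 + C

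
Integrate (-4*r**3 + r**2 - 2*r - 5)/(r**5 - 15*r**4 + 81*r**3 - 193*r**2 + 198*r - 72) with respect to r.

-169*log(r - 6)/30 + 253*log(r - 4)/18 - 55*log(r - 3)/6 + 67*log(r - 1)/90 - 1/(3*r - 3) + C

Factor the denominator: (r - 6)*(r - 4)*(r - 3)*(r - 1)**2.
Partial-fraction decomposition: 67/(90*(r - 1)) + 1/(3*(r - 1)**2) - 55/(6*(r - 3)) + 253/(18*(r - 4)) - 169/(30*(r - 6)).
Integrate each term; A/(r−a) gives A·log|r−a|; A/(r−a)² gives −A/(r−a).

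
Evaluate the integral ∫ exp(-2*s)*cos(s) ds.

Let I denote the integral. Integrate by parts with u = cos(s), dv = exp(-2*s) ds, so v = -exp(-2*s)/2: I = -exp(-2*s)*cos(s)/2 − (1/2)·∫ exp(-2*s)*sin(s) ds.
Apply parts again with u = sin(s), dv = exp(-2*s) ds: ∫ exp(-2*s)*sin(s) ds = -exp(-2*s)*sin(s)/2 + (1/2)·I. Substituting back brings back I: I = exp(-2*s)*sin(s)/4 - exp(-2*s)*cos(s)/2 − (1/4)·I.
Solving for I: (1 + 1/4)·I equals the remaining terms, so I = (4/5)·(exp(-2*s)*sin(s)/4 - exp(-2*s)*cos(s)/2).

exp(-2*s)*sin(s)/5 - 2*exp(-2*s)*cos(s)/5 + C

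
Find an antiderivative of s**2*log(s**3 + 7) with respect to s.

s**3*log(s**3 + 7)/3 - s**3/3 + 7*log(s**3 + 7)/3 + C

Let u = s**3 + 7, so du = (3*s**2) ds.
The integral becomes (1/3)·∫ log(u) du; integrate by parts with u′=log(u), dv′=du.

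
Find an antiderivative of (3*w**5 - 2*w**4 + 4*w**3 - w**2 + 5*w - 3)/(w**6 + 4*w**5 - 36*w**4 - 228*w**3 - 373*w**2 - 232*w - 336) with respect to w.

23487*log(w - 7)/30250 + 513*log(w + 3)/50 - 280509*log(w + 4)/34969 - 267*log(w**2 + 1)/36125 + 62*atan(w)/36125 + 3879/(187*w + 748) + C

Factor the denominator: (w - 7)*(w + 3)*(w + 4)**2*(w**2 + 1).
Partial-fraction decomposition: -2*(267*w - 31)/(36125*(w**2 + 1)) - 280509/(34969*(w + 4)) - 3879/(187*(w + 4)**2) + 513/(50*(w + 3)) + 23487/(30250*(w - 7)).
Integrate each term; A/(w−a) gives A·log|w−a|; the (Bw+D)/(w²+p²) term gives a log and an atan.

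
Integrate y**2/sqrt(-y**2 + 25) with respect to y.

Substitute y = 5·sin(θ), so dy = 5·cos(θ) dθ and the radical becomes sqrt(-y**2 + 25) = 5·cos(θ) by the Pythagorean identity.
Integrate the resulting trig expression in θ, then back-substitute θ = asin(y/5), sin(θ) = y/5, cos(θ) = sqrt(-y**2 + 25)/5 (absorbing any constant into C).

-y*sqrt(-y**2 + 25)/2 + 25*asin(y/5)/2 + C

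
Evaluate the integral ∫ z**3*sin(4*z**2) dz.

-z**2*cos(4*z**2)/8 + sin(4*z**2)/32 + C

Let u = z², du = 2z dz; rewrite as (1/2)∫ u^1·sin(4u) du.
Now integrate by parts 1 time.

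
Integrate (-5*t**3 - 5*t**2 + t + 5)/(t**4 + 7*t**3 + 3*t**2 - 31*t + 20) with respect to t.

-169*log(t - 1)/225 + 241*log(t + 4)/25 - 125*log(t + 5)/9 + 2/(15*t - 15) + C

Factor the denominator: (t - 1)**2*(t + 4)*(t + 5).
Partial-fraction decomposition: -125/(9*(t + 5)) + 241/(25*(t + 4)) - 169/(225*(t - 1)) - 2/(15*(t - 1)**2).
Integrate each term; A/(t−a) gives A·log|t−a|; A/(t−a)² gives −A/(t−a).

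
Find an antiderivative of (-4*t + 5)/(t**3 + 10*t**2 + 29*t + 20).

3*log(t + 1)/4 - 7*log(t + 4) + 25*log(t + 5)/4 + C

Factor the denominator: (t + 1)*(t + 4)*(t + 5).
Partial-fraction decomposition: 25/(4*(t + 5)) - 7/(t + 4) + 3/(4*(t + 1)).
Integrate each term: A/(t−a) contributes A·log|t−a|.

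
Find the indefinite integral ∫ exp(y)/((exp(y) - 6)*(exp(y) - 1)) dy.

log(exp(y) - 6)/5 - log(exp(y) - 1)/5 + C

Let u = e^y, du = e^y dy.
The integral becomes ∫ du/((u-1)(u-6)); decompose into partial fractions.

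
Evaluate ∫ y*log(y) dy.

y**2*log(y)/2 - y**2/4 + C

Use integration by parts with u = log(y), dv = y dy.
Then du = 1/y dy and v = y**2/2.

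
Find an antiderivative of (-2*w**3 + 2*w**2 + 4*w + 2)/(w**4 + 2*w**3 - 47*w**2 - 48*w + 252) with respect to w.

-167*log(w - 6)/234 - log(w - 2)/90 + 31*log(w + 3)/90 - 379*log(w + 7)/234 + C

Factor the denominator: (w - 6)*(w - 2)*(w + 3)*(w + 7).
Partial-fraction decomposition: -379/(234*(w + 7)) + 31/(90*(w + 3)) - 1/(90*(w - 2)) - 167/(234*(w - 6)).
Integrate each term: A/(w−a) contributes A·log|w−a|.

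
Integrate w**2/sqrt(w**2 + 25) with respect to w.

Substitute w = 5·tan(θ), so dw = 5·sec(θ)^2 dθ and the radical becomes sqrt(w**2 + 25) = 5·sec(θ) by the Pythagorean identity.
Integrate the resulting trig expression in θ, then back-substitute tan(θ) = w/5, sec(θ) = sqrt(w**2 + 25)/5 (absorbing any constant into C).

w*sqrt(w**2 + 25)/2 - 25*log(w + sqrt(w**2 + 25))/2 + C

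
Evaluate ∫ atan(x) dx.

x*atan(x) - log(x**2 + 1)/2 + C

Use integration by parts with u = arctan(x), dv = dx.
Then du = 1/(x**2 + 1) dx.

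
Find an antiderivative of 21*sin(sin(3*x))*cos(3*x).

-7*cos(sin(3*x)) + C

Let u = sin(3*x), so du = (3*cos(3*x)) dx.
Rewriting, the integral becomes 7·∫ sin(u) du = 7·-cos(u).
Substituting back, u = sin(3*x).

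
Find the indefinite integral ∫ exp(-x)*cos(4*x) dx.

4*exp(-x)*sin(4*x)/17 - exp(-x)*cos(4*x)/17 + C

Let I denote the integral. Integrate by parts with u = cos(4*x), dv = exp(-x) dx, so v = -exp(-x): I = -exp(-x)*cos(4*x) − 4·∫ exp(-x)*sin(4*x) dx.
Apply parts again with u = sin(4*x), dv = exp(-x) dx: ∫ exp(-x)*sin(4*x) dx = -exp(-x)*sin(4*x) + 4·I. Substituting back brings back I: I = 4*exp(-x)*sin(4*x) - exp(-x)*cos(4*x) − 16·I.
Solving for I: (1 + 16)·I equals the remaining terms, so I = (1/17)·(4*exp(-x)*sin(4*x) - exp(-x)*cos(4*x)).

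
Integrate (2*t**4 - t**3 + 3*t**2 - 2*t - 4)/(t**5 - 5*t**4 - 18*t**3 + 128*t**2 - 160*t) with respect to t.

Factor the denominator: t*(t - 4)**2*(t - 2)*(t + 5).
Partial-fraction decomposition: 208/(405*(t + 5)) + 1/(2*(t - 2)) + 623/(648*(t - 4)) + 121/(18*(t - 4)**2) + 1/(40*t).
Integrate each term; A/(t−a) gives A·log|t−a|; A/(t−a)² gives −A/(t−a).

log(t)/40 + 623*log(t - 4)/648 + log(t - 2)/2 + 208*log(t + 5)/405 - 121/(18*t - 72) + C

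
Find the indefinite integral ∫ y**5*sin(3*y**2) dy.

Let u = y², du = 2y dy; rewrite as (1/2)∫ u^2·sin(3u) du.
Now integrate by parts 2 times.

-y**4*cos(3*y**2)/6 + y**2*sin(3*y**2)/9 + cos(3*y**2)/27 + C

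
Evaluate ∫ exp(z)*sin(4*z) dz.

Let I denote the integral. Integrate by parts with u = sin(4*z), dv = exp(z) dz, so v = exp(z): I = exp(z)*sin(4*z) − 4·∫ exp(z)*cos(4*z) dz.
Apply parts again with u = cos(4*z), dv = exp(z) dz: ∫ exp(z)*cos(4*z) dz = exp(z)*cos(4*z) + 4·I. Substituting back brings back I: I = exp(z)*sin(4*z) - 4*exp(z)*cos(4*z) − 16·I.
Solving for I: (1 + 16)·I equals the remaining terms, so I = (1/17)·(exp(z)*sin(4*z) - 4*exp(z)*cos(4*z)).

exp(z)*sin(4*z)/17 - 4*exp(z)*cos(4*z)/17 + C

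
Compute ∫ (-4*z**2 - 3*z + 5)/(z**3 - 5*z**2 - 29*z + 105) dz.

-53*log(z - 7)/12 + 5*log(z - 3)/4 - 5*log(z + 5)/6 + C

Factor the denominator: (z - 7)*(z - 3)*(z + 5).
Partial-fraction decomposition: -5/(6*(z + 5)) + 5/(4*(z - 3)) - 53/(12*(z - 7)).
Integrate each term: A/(z−a) contributes A·log|z−a|.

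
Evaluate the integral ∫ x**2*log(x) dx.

x**3*log(x)/3 - x**3/9 + C

Use integration by parts with u = log(x), dv = x**2 dx.
Then du = 1/x dx and v = x**3/3.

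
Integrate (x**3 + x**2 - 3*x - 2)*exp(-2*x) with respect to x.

Use integration by parts with u = x**3 + x**2 - 3*x - 2, dv = exp(-2*x) dx, so v = -exp(-2*x)/2.
Apply parts 3 times (tabular method): alternate signs, differentiate u down to 0, integrate dv up.

(-4*x**3 - 10*x**2 + 2*x + 9)*exp(-2*x)/8 + C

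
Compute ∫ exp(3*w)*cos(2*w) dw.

Let I denote the integral. Integrate by parts with u = cos(2*w), dv = exp(3*w) dw, so v = exp(3*w)/3: I = exp(3*w)*cos(2*w)/3 + (2/3)·∫ exp(3*w)*sin(2*w) dw.
Apply parts again with u = sin(2*w), dv = exp(3*w) dw: ∫ exp(3*w)*sin(2*w) dw = exp(3*w)*sin(2*w)/3 − (2/3)·I. Substituting back brings back I: I = 2*exp(3*w)*sin(2*w)/9 + exp(3*w)*cos(2*w)/3 − (4/9)·I.
Solving for I: (1 + 4/9)·I equals the remaining terms, so I = (9/13)·(2*exp(3*w)*sin(2*w)/9 + exp(3*w)*cos(2*w)/3).

2*exp(3*w)*sin(2*w)/13 + 3*exp(3*w)*cos(2*w)/13 + C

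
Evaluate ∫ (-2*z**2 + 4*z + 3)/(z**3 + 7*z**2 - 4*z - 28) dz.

log(z - 2)/12 + 13*log(z + 2)/20 - 41*log(z + 7)/15 + C

Factor the denominator: (z - 2)*(z + 2)*(z + 7).
Partial-fraction decomposition: -41/(15*(z + 7)) + 13/(20*(z + 2)) + 1/(12*(z - 2)).
Integrate each term: A/(z−a) contributes A·log|z−a|.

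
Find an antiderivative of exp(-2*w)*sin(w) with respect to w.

-2*exp(-2*w)*sin(w)/5 - exp(-2*w)*cos(w)/5 + C

Let I denote the integral. Integrate by parts with u = sin(w), dv = exp(-2*w) dw, so v = -exp(-2*w)/2: I = -exp(-2*w)*sin(w)/2 + (1/2)·∫ exp(-2*w)*cos(w) dw.
Apply parts again with u = cos(w), dv = exp(-2*w) dw: ∫ exp(-2*w)*cos(w) dw = -exp(-2*w)*cos(w)/2 − (1/2)·I. Substituting back brings back I: I = -exp(-2*w)*sin(w)/2 - exp(-2*w)*cos(w)/4 − (1/4)·I.
Solving for I: (1 + 1/4)·I equals the remaining terms, so I = (4/5)·(-exp(-2*w)*sin(w)/2 - exp(-2*w)*cos(w)/4).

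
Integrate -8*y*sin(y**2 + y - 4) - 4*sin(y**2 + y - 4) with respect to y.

Let u = y**2 + y - 4, so du = (2*y + 1) dy.
Rewriting, the integral becomes -4·∫ sin(u) du = -4·-cos(u).
Substituting back, u = y**2 + y - 4.

4*cos(y**2 + y - 4) + C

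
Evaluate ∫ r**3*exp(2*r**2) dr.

Let u = r², du = 2r dr; rewrite as (1/2)∫ u^1·exp(2u) du.
Now integrate by parts 1 time.

(2*r**2 - 1)*exp(2*r**2)/8 + C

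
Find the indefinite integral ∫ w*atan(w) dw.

w**2*atan(w)/2 - w/2 + atan(w)/2 + C

Use integration by parts with u = arctan(w), dv = w dw.
Then du = 1/(w**2 + 1) dw.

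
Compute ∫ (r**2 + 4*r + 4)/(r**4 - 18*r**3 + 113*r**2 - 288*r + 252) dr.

81*log(r - 7)/20 - 16*log(r - 6)/3 + 25*log(r - 3)/12 - 4*log(r - 2)/5 + C

Factor the denominator: (r - 7)*(r - 6)*(r - 3)*(r - 2).
Partial-fraction decomposition: -4/(5*(r - 2)) + 25/(12*(r - 3)) - 16/(3*(r - 6)) + 81/(20*(r - 7)).
Integrate each term: A/(r−a) contributes A·log|r−a|.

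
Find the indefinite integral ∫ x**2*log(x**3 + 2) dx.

Let u = x**3 + 2, so du = (3*x**2) dx.
The integral becomes (1/3)·∫ log(u) du; integrate by parts with u′=log(u), dv′=du.

x**3*log(x**3 + 2)/3 - x**3/3 + 2*log(x**3 + 2)/3 + C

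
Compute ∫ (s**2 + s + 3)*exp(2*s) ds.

(s**2 + 3)*exp(2*s)/2 + C

Use integration by parts with u = s**2 + s + 3, dv = exp(2*s) ds, so v = exp(2*s)/2.
Apply parts 2 times (tabular method): alternate signs, differentiate u down to 0, integrate dv up.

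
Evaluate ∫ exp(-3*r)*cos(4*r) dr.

Let I denote the integral. Integrate by parts with u = cos(4*r), dv = exp(-3*r) dr, so v = -exp(-3*r)/3: I = -exp(-3*r)*cos(4*r)/3 − (4/3)·∫ exp(-3*r)*sin(4*r) dr.
Apply parts again with u = sin(4*r), dv = exp(-3*r) dr: ∫ exp(-3*r)*sin(4*r) dr = -exp(-3*r)*sin(4*r)/3 + (4/3)·I. Substituting back brings back I: I = 4*exp(-3*r)*sin(4*r)/9 - exp(-3*r)*cos(4*r)/3 − (16/9)·I.
Solving for I: (1 + 16/9)·I equals the remaining terms, so I = (9/25)·(4*exp(-3*r)*sin(4*r)/9 - exp(-3*r)*cos(4*r)/3).

4*exp(-3*r)*sin(4*r)/25 - 3*exp(-3*r)*cos(4*r)/25 + C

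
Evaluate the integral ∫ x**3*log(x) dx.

x**4*log(x)/4 - x**4/16 + C

Use integration by parts with u = log(x), dv = x**3 dx.
Then du = 1/x dx and v = x**4/4.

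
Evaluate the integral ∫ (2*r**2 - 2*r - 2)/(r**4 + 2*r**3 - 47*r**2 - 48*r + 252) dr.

Factor the denominator: (r - 6)*(r - 2)*(r + 3)*(r + 7).
Partial-fraction decomposition: -55/(234*(r + 7)) + 11/(90*(r + 3)) - 1/(90*(r - 2)) + 29/(234*(r - 6)).
Integrate each term: A/(r−a) contributes A·log|r−a|.

29*log(r - 6)/234 - log(r - 2)/90 + 11*log(r + 3)/90 - 55*log(r + 7)/234 + C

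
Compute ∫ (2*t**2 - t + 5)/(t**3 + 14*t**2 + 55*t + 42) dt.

4*log(t + 1)/15 - 83*log(t + 6)/5 + 55*log(t + 7)/3 + C

Factor the denominator: (t + 1)*(t + 6)*(t + 7).
Partial-fraction decomposition: 55/(3*(t + 7)) - 83/(5*(t + 6)) + 4/(15*(t + 1)).
Integrate each term: A/(t−a) contributes A·log|t−a|.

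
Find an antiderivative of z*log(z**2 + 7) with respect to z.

Let u = z**2 + 7, so du = (2*z) dz.
The integral becomes (1/2)·∫ log(u) du; integrate by parts with u′=log(u), dv′=du.

z**2*log(z**2 + 7)/2 - z**2/2 + 7*log(z**2 + 7)/2 + C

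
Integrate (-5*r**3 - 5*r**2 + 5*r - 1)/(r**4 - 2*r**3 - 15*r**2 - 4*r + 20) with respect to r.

Factor the denominator: (r - 5)*(r - 1)*(r + 2)**2.
Partial-fraction decomposition: -215/(147*(r + 2)) + 3/(7*(r + 2)**2) + 1/(6*(r - 1)) - 363/(98*(r - 5)).
Integrate each term; A/(r−a) gives A·log|r−a|; A/(r−a)² gives −A/(r−a).

-363*log(r - 5)/98 + log(r - 1)/6 - 215*log(r + 2)/147 - 3/(7*r + 14) + C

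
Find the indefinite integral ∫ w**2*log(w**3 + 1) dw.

Let u = w**3 + 1, so du = (3*w**2) dw.
The integral becomes (1/3)·∫ log(u) du; integrate by parts with u′=log(u), dv′=du.

w**3*log(w**3 + 1)/3 - w**3/3 + log(w**3 + 1)/3 + C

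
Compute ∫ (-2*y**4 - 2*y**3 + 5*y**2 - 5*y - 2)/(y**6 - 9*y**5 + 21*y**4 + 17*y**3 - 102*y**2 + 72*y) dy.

-log(y)/36 - 97*log(y - 4)/12 + 3581*log(y - 3)/450 + log(y - 1)/6 - log(y + 2)/75 - 94/(15*y - 45) + C

Factor the denominator: y*(y - 4)*(y - 3)**2*(y - 1)*(y + 2).
Partial-fraction decomposition: -1/(75*(y + 2)) + 1/(6*(y - 1)) + 3581/(450*(y - 3)) + 94/(15*(y - 3)**2) - 97/(12*(y - 4)) - 1/(36*y).
Integrate each term; A/(y−a) gives A·log|y−a|; A/(y−a)² gives −A/(y−a).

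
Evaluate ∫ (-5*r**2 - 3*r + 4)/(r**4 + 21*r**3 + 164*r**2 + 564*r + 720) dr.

Factor the denominator: (r + 4)*(r + 5)*(r + 6)**2.
Partial-fraction decomposition: -90/(r + 6) - 79/(r + 6)**2 + 106/(r + 5) - 16/(r + 4).
Integrate each term; A/(r−a) gives A·log|r−a|; A/(r−a)² gives −A/(r−a).

-16*log(r + 4) + 106*log(r + 5) - 90*log(r + 6) + 79/(r + 6) + C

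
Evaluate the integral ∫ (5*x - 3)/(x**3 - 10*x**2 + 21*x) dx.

Factor the denominator: x*(x - 7)*(x - 3).
Partial-fraction decomposition: -1/(x - 3) + 8/(7*(x - 7)) - 1/(7*x).
Integrate each term: A/(x−a) contributes A·log|x−a|.

-log(x)/7 + 8*log(x - 7)/7 - log(x - 3) + C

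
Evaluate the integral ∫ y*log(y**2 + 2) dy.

Let u = y**2 + 2, so du = (2*y) dy.
The integral becomes (1/2)·∫ log(u) du; integrate by parts with u′=log(u), dv′=du.

y**2*log(y**2 + 2)/2 - y**2/2 + log(y**2 + 2) + C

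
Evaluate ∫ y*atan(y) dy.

Use integration by parts with u = arctan(y), dv = y dy.
Then du = 1/(y**2 + 1) dy.

y**2*atan(y)/2 - y/2 + atan(y)/2 + C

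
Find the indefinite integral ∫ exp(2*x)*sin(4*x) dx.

exp(2*x)*sin(4*x)/10 - exp(2*x)*cos(4*x)/5 + C

Let I denote the integral. Integrate by parts with u = sin(4*x), dv = exp(2*x) dx, so v = exp(2*x)/2: I = exp(2*x)*sin(4*x)/2 − 2·∫ exp(2*x)*cos(4*x) dx.
Apply parts again with u = cos(4*x), dv = exp(2*x) dx: ∫ exp(2*x)*cos(4*x) dx = exp(2*x)*cos(4*x)/2 + 2·I. Substituting back brings back I: I = exp(2*x)*sin(4*x)/2 - exp(2*x)*cos(4*x) − 4·I.
Solving for I: (1 + 4)·I equals the remaining terms, so I = (1/5)·(exp(2*x)*sin(4*x)/2 - exp(2*x)*cos(4*x)).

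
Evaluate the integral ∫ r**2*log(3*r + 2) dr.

r**3*log(3*r + 2)/3 - r**3/9 + r**2/9 - 4*r/27 + 8*log(3*r + 2)/81 + C

Use integration by parts with u = log(3*r + 2), dv = r**2 dr.
Then du = 3/(3*r + 2) dr and v = r**3/3.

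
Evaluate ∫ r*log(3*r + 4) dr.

Use integration by parts with u = log(3*r + 4), dv = r dr.
Then du = 3/(3*r + 4) dr and v = r**2/2.

r**2*log(3*r + 4)/2 - r**2/4 + 2*r/3 - 8*log(3*r + 4)/9 + C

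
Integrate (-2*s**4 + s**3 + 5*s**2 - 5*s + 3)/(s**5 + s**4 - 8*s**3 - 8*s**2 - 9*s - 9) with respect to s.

-17*log(s - 3)/40 - 5*log(s + 1)/8 - 21*log(s + 3)/20 + log(s**2 + 1)/20 + atan(s)/2 + C

Factor the denominator: (s - 3)*(s + 1)*(s + 3)*(s**2 + 1).
Partial-fraction decomposition: (s + 5)/(10*(s**2 + 1)) - 21/(20*(s + 3)) - 5/(8*(s + 1)) - 17/(40*(s - 3)).
Integrate each term; A/(s−a) gives A·log|s−a|; the (Bs+D)/(s²+p²) term gives a log and an atan.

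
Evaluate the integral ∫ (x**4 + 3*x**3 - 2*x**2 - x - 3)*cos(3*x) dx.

Use integration by parts with u = x**4 + 3*x**3 - 2*x**2 - x - 3, dv = cos(3*x) dx, so v = sin(3*x)/3.
Apply parts 4 times (tabular method): alternate signs, differentiate u down to 0, integrate dv up.

x**4*sin(3*x)/3 + x**3*sin(3*x) + 4*x**3*cos(3*x)/9 - 10*x**2*sin(3*x)/9 + x**2*cos(3*x) - x*sin(3*x) - 20*x*cos(3*x)/27 - 61*sin(3*x)/81 - cos(3*x)/3 + C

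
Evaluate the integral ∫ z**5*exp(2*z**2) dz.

Let u = z², du = 2z dz; rewrite as (1/2)∫ u^2·exp(2u) du.
Now integrate by parts 2 times.

(2*z**4 - 2*z**2 + 1)*exp(2*z**2)/8 + C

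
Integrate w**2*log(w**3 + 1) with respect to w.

Let u = w**3 + 1, so du = (3*w**2) dw.
The integral becomes (1/3)·∫ log(u) du; integrate by parts with u′=log(u), dv′=du.

w**3*log(w**3 + 1)/3 - w**3/3 + log(w**3 + 1)/3 + C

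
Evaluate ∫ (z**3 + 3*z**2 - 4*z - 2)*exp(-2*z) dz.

Use integration by parts with u = z**3 + 3*z**2 - 4*z - 2, dv = exp(-2*z) dz, so v = -exp(-2*z)/2.
Apply parts 3 times (tabular method): alternate signs, differentiate u down to 0, integrate dv up.

(-4*z**3 - 18*z**2 - 2*z + 7)*exp(-2*z)/8 + C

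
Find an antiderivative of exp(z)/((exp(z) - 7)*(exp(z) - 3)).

Let u = e^z, du = e^z dz.
The integral becomes ∫ du/((u-3)(u-7)); decompose into partial fractions.

log(exp(z) - 7)/4 - log(exp(z) - 3)/4 + C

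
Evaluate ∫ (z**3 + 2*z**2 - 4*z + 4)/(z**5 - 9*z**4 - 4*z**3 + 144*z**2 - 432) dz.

Factor the denominator: (z - 6)**2*(z - 2)*(z + 2)*(z + 3).
Partial-fraction decomposition: 7/(405*(z + 3)) - 3/(64*(z + 2)) + 3/(80*(z - 2)) - 41/(5184*(z - 6)) + 67/(72*(z - 6)**2).
Integrate each term; A/(z−a) gives A·log|z−a|; A/(z−a)² gives −A/(z−a).

-41*log(z - 6)/5184 + 3*log(z - 2)/80 - 3*log(z + 2)/64 + 7*log(z + 3)/405 - 67/(72*z - 432) + C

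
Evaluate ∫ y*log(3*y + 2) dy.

Use integration by parts with u = log(3*y + 2), dv = y dy.
Then du = 3/(3*y + 2) dy and v = y**2/2.

y**2*log(3*y + 2)/2 - y**2/4 + y/3 - 2*log(3*y + 2)/9 + C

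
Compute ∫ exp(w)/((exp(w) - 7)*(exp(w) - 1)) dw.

log(exp(w) - 7)/6 - log(exp(w) - 1)/6 + C

Let u = e^w, du = e^w dw.
The integral becomes ∫ du/((u-1)(u-7)); decompose into partial fractions.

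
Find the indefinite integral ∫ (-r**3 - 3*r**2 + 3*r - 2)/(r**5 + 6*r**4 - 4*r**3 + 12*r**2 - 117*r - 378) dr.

-47*log(r - 3)/900 + 12*log(r + 2)/325 + 173*log(r + 7)/2900 - 301*log(r**2 + 9)/13572 - 398*atan(r/3)/3393 + C

Factor the denominator: (r - 3)*(r + 2)*(r + 7)*(r**2 + 9).
Partial-fraction decomposition: -(301*r + 2388)/(6786*(r**2 + 9)) + 173/(2900*(r + 7)) + 12/(325*(r + 2)) - 47/(900*(r - 3)).
Integrate each term; A/(r−a) gives A·log|r−a|; the (Br+D)/(r²+p²) term gives a log and an atan.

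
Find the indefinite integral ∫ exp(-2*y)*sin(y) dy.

-2*exp(-2*y)*sin(y)/5 - exp(-2*y)*cos(y)/5 + C

Let I denote the integral. Integrate by parts with u = sin(y), dv = exp(-2*y) dy, so v = -exp(-2*y)/2: I = -exp(-2*y)*sin(y)/2 + (1/2)·∫ exp(-2*y)*cos(y) dy.
Apply parts again with u = cos(y), dv = exp(-2*y) dy: ∫ exp(-2*y)*cos(y) dy = -exp(-2*y)*cos(y)/2 − (1/2)·I. Substituting back brings back I: I = -exp(-2*y)*sin(y)/2 - exp(-2*y)*cos(y)/4 − (1/4)·I.
Solving for I: (1 + 1/4)·I equals the remaining terms, so I = (4/5)·(-exp(-2*y)*sin(y)/2 - exp(-2*y)*cos(y)/4).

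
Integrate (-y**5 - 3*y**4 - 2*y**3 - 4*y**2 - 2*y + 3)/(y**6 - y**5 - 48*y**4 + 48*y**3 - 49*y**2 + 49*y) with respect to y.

Factor the denominator: y*(y - 7)*(y - 1)*(y + 7)*(y**2 + 1).
Partial-fraction decomposition: -(5*y - 3)/(100*(y**2 + 1)) - 10111/(39200*(y + 7)) + 3/(32*(y - 1)) - 8301/(9800*(y - 7)) + 3/(49*y).
Integrate each term; A/(y−a) gives A·log|y−a|; the (By+D)/(y²+p²) term gives a log and an atan.

3*log(y)/49 - 8301*log(y - 7)/9800 + 3*log(y - 1)/32 - 10111*log(y + 7)/39200 - log(y**2 + 1)/40 + 3*atan(y)/100 + C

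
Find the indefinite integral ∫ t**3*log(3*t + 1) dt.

Use integration by parts with u = log(3*t + 1), dv = t**3 dt.
Then du = 3/(3*t + 1) dt and v = t**4/4.

t**4*log(3*t + 1)/4 - t**4/16 + t**3/36 - t**2/72 + t/108 - log(3*t + 1)/324 + C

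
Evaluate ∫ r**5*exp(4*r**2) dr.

(8*r**4 - 4*r**2 + 1)*exp(4*r**2)/64 + C

Let u = r², du = 2r dr; rewrite as (1/2)∫ u^2·exp(4u) du.
Now integrate by parts 2 times.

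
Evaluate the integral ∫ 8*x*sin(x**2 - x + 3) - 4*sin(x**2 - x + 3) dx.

-4*cos(x**2 - x + 3) + C

Let u = x**2 - x + 3, so du = (2*x - 1) dx.
Rewriting, the integral becomes 4·∫ sin(u) du = 4·-cos(u).
Substituting back, u = x**2 - x + 3.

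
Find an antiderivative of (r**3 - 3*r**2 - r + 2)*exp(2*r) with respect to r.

Use integration by parts with u = r**3 - 3*r**2 - r + 2, dv = exp(2*r) dr, so v = exp(2*r)/2.
Apply parts 3 times (tabular method): alternate signs, differentiate u down to 0, integrate dv up.

(4*r**3 - 18*r**2 + 14*r + 1)*exp(2*r)/8 + C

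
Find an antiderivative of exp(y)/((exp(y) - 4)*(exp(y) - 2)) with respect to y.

Let u = e^y, du = e^y dy.
The integral becomes ∫ du/((u-4)(u-2)); decompose into partial fractions.

log(exp(y) - 4)/2 - log(exp(y) - 2)/2 + C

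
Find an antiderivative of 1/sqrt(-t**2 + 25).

asin(t/5) + C

Substitute t = 5·sin(θ), so dt = 5·cos(θ) dθ and the radical becomes sqrt(-t**2 + 25) = 5·cos(θ) by the Pythagorean identity.
Integrate the resulting trig expression in θ, then back-substitute θ = asin(t/5), sin(θ) = t/5, cos(θ) = sqrt(-t**2 + 25)/5 (absorbing any constant into C).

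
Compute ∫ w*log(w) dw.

w**2*log(w)/2 - w**2/4 + C

Use integration by parts with u = log(w), dv = w dw.
Then du = 1/w dw and v = w**2/2.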